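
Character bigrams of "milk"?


Word: "milk" (length 4)
Number of bigrams = 4 - 2 + 1 = 3
  Position 0: "mi"
  Position 1: "il"
  Position 2: "lk"
Bigrams = "mi", "il", "lk"


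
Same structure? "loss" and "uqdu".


Pattern of "loss": [0, 1, 2, 2]
Pattern of "uqdu": [0, 1, 2, 0]
Patterns do not match
Same pattern = No


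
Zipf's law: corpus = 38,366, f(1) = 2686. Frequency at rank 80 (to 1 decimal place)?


Zipf's law: f(r) = f(1) / r
f(1) = 2686
f(80) = 2686 / 80
= 33.6 occurrences


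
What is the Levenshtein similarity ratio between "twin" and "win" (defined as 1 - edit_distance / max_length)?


Word 1: "twin" (length 4)
Word 2: "win" (length 3)
One optimal edit sequence:
  1. delete 't'  (+1)
  2. keep 'w'
  3. keep 'i'
  4. keep 'n'
Edit distance = 1
Max length = max(4, 3) = 4
Similarity = 1 - 1/4
= 0.7500


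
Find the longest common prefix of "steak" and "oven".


Word 1: "steak"
Word 2: "oven"
Comparing from start:
  Pos 0: 's' != 'o' (stop)
LCP = "" (length 0)


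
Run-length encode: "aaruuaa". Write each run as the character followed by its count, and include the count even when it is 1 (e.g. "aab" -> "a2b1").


String: "aaruuaa"
Scanning for consecutive runs:
  'a' x 2
  'r' x 1
  'u' x 2
  'a' x 2
RLE = "a2r1u2a2"


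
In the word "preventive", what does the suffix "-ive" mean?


Suffix: -ive
As in: preventive -> prevent + -ive
Meaning = tending to


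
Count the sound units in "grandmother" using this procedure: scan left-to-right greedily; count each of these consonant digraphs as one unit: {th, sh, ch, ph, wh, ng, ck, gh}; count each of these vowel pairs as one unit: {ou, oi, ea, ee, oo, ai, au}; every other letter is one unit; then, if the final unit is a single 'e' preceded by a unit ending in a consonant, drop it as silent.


Word: "grandmother" (11 letters)
Left-to-right scan:
  [1] 'g' (letter)
  [2] 'r' (letter)
  [3] 'a' (letter)
  [4] 'n' (letter)
  [5] 'd' (letter)
  [6] 'm' (letter)
  [7] 'o' (letter)
  [8] 'th' (digraph)
  [9] 'e' (letter)
  [10] 'r' (letter)
Units from scan: 10
Sound units = 10 units


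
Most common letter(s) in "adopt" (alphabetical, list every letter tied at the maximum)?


Word: "adopt"
Letter counts:
  'a': 1
  'd': 1
  'o': 1
  'p': 1
  't': 1
Maximum count = 1
Most frequent = 'a', 'd', 'o', 'p', 't' (1 time each)


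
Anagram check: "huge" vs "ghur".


Word 1: "huge" → sorted: eghu
Word 2: "ghur" → sorted: ghru
Same letters? eghu != ghru
Anagram = No


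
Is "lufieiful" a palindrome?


Word: "lufieiful"
Reversed: "lufieiful"
Forward == Backward? lufieiful == lufieiful
Palindrome = Yes


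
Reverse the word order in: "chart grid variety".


Original: "chart grid variety"
Words (1..n): chart | grid | variety
Reversed (n..1): variety | grid | chart
Result = "variety grid chart"


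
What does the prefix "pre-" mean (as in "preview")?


Prefix: pre-
Example: preview = pre- + view
Meaning = before


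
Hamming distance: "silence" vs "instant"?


Comparing character by character (same length = 7):
  Pos 0: 's' vs 'i' !=
  Pos 1: 'i' vs 'n' !=
  Pos 2: 'l' vs 's' !=
  Pos 3: 'e' vs 't' !=
  Pos 4: 'n' vs 'a' !=
  Pos 5: 'c' vs 'n' !=
  Pos 6: 'e' vs 't' !=
Hamming distance = 7


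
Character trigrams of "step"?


Word: "step" (length 4)
Number of trigrams = 4 - 3 + 1 = 2
  Position 0: "ste"
  Position 1: "tep"
Trigrams = "ste", "tep"


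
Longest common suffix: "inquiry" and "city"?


Word 1: "inquiry"
Word 2: "city"
Comparing from end:
  Pos -1: 'y' == 'y'
  Pos -2: 'r' != 't' (stop)
LCS = "y" (length 1)


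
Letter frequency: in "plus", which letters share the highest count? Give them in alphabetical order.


Word: "plus"
Letter counts:
  'l': 1
  'p': 1
  's': 1
  'u': 1
Maximum count = 1
Most frequent = 'l', 'p', 's', 'u' (1 time each)


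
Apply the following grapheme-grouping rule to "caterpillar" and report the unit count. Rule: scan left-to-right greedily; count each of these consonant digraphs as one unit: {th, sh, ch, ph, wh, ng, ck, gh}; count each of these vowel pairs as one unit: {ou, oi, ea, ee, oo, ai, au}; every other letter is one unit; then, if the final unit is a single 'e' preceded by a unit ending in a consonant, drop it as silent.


Word: "caterpillar" (11 letters)
Left-to-right scan:
  [1] 'c' (letter)
  [2] 'a' (letter)
  [3] 't' (letter)
  [4] 'e' (letter)
  [5] 'r' (letter)
  [6] 'p' (letter)
  [7] 'i' (letter)
  [8] 'l' (letter)
  [9] 'l' (letter)
  [10] 'a' (letter)
  [11] 'r' (letter)
Units from scan: 11
Sound units = 11 units


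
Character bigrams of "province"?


Word: "province" (length 8)
Number of bigrams = 8 - 2 + 1 = 7
  Position 0: "pr"
  Position 1: "ro"
  Position 2: "ov"
  Position 3: "vi"
  Position 4: "in"
  Position 5: "nc"
  Position 6: "ce"
Bigrams = "pr", "ro", "ov", "vi", "in", "nc", "ce"


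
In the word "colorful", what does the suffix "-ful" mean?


Suffix: -ful
Example: colorful = color + -ful
Meaning = full of


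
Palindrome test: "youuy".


Word: "youuy"
Reversed: "yuuoy"
Forward == Backward? youuy != yuuoy
Palindrome = No


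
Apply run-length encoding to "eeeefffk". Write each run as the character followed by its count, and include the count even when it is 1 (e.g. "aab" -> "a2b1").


String: "eeeefffk"
Scanning for consecutive runs:
  'e' x 4
  'f' x 3
  'k' x 1
RLE = "e4f3k1"


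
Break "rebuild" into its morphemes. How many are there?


Word: "rebuild"
Morphemes: re- | build
Each morpheme carries meaning
= 2 morphemes


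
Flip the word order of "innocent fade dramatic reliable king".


Original: "innocent fade dramatic reliable king"
Words (1..n): innocent | fade | dramatic | reliable | king
Reversed (n..1): king | reliable | dramatic | fade | innocent
Result = "king reliable dramatic fade innocent"


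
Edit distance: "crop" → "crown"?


Word 1: "crop" (length 4)
Word 2: "crown" (length 5)
One optimal edit sequence (insert/delete/substitute each cost 1):
  1. keep 'c'
  2. keep 'r'
  3. keep 'o'
  4. insert 'w'  (+1)
  5. substitute 'p' -> 'n'  (+1)
Total edit operations: 2
Edit distance = 2


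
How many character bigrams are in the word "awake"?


Word: "awake" (length 5)
Number of 2-grams = length - 2 + 1 = 5 - 2 + 1
= 4


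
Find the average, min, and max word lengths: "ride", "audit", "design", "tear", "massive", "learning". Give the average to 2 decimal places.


Lengths: "ride"=4, "audit"=5, "design"=6, "tear"=4, "massive"=7, "learning"=8
Sum = 34, Count = 6
Average = 34/6 = 5.67
= avg=5.67, min=4, max=8


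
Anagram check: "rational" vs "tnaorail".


Word 1: "rational" → sorted: aailnort
Word 2: "tnaorail" → sorted: aailnort
Same letters? aailnort == aailnort
Anagram = Yes


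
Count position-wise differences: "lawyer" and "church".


Comparing character by character (same length = 6):
  Pos 0: 'l' vs 'c' !=
  Pos 1: 'a' vs 'h' !=
  Pos 2: 'w' vs 'u' !=
  Pos 3: 'y' vs 'r' !=
  Pos 4: 'e' vs 'c' !=
  Pos 5: 'r' vs 'h' !=
Hamming distance = 6


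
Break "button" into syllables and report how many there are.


Word: "button"
Syllable breakdown: but-ton
Counting: 2 parts
= 2 syllables


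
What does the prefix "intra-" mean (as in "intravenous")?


Prefix: intra-
As in: intravenous -> intra- + venous
Meaning = within


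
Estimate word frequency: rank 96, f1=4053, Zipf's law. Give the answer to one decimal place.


Zipf's law: f(r) = f(1) / r
f(1) = 4053
f(96) = 4053 / 96
= 42.2 occurrences


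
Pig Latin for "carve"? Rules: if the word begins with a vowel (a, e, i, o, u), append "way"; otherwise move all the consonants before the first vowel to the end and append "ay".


Word: "carve"
Starts with consonant(s) → move to end, add 'ay'
Consonant cluster: "c"
Pig Latin = "arvecay"


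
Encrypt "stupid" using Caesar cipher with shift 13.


Word: "stupid"
Shift: 13
Each letter → (letter + shift) mod 26:
  's' (18) + 13 = 5 → 'f'
  't' (19) + 13 = 6 → 'g'
  'u' (20) + 13 = 7 → 'h'
  'p' (15) + 13 = 2 → 'c'
  'i' (8) + 13 = 21 → 'v'
  'd' (3) + 13 = 16 → 'q'
Result = "fghcvq"


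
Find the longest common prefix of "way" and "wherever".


Word 1: "way"
Word 2: "wherever"
Comparing from start:
  Pos 0: 'w' == 'w'
  Pos 1: 'a' != 'h' (stop)
LCP = "w" (length 1)


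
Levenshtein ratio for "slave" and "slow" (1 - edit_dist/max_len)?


Word 1: "slave" (length 5)
Word 2: "slow" (length 4)
One optimal edit sequence:
  1. keep 's'
  2. keep 'l'
  3. delete 'a'  (+1)
  4. substitute 'v' -> 'o'  (+1)
  5. substitute 'e' -> 'w'  (+1)
Edit distance = 3
Max length = max(5, 4) = 5
Similarity = 1 - 3/5
= 0.4000


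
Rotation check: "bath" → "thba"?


Word: "bath", Candidate: "thba"
Method: check if candidate is substring of word+word
"bathbath" contains "thba"? Yes
Is rotation = Yes


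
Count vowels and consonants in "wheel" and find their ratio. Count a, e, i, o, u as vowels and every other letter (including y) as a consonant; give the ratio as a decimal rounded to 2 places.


Word: "wheel"
Vowels (a,e,i,o,u): 2
Consonants: 3
Ratio = 2/3
= 0.67


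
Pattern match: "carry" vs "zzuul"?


Pattern of "carry": [0, 1, 2, 2, 3]
Pattern of "zzuul": [0, 0, 1, 1, 2]
Patterns do not match
Same pattern = No


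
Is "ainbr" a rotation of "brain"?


Word: "brain", Candidate: "ainbr"
Method: check if candidate is substring of word+word
"brainbrain" contains "ainbr"? Yes
Is rotation = Yes


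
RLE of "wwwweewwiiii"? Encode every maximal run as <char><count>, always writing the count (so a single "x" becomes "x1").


String: "wwwweewwiiii"
Scanning for consecutive runs:
  'w' x 4
  'e' x 2
  'w' x 2
  'i' x 4
RLE = "w4e2w2i4"


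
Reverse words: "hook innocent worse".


Original: "hook innocent worse"
Words (1..n): hook | innocent | worse
Reversed (n..1): worse | innocent | hook
Result = "worse innocent hook"


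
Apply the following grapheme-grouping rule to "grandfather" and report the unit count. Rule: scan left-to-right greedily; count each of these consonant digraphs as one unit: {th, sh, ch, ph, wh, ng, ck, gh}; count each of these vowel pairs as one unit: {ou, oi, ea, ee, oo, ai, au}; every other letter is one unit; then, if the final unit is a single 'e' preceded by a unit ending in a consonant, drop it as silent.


Word: "grandfather" (11 letters)
Left-to-right scan:
  1. 'g' (letter)
  2. 'r' (letter)
  3. 'a' (letter)
  4. 'n' (letter)
  5. 'd' (letter)
  6. 'f' (letter)
  7. 'a' (letter)
  8. 'th' (digraph)
  9. 'e' (letter)
  10. 'r' (letter)
Units from scan: 10
Sound units = 10 units


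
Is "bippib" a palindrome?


Word: "bippib"
Reversed: "bippib"
Forward == Backward? bippib == bippib
Palindrome = Yes


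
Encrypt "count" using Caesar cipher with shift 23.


Word: "count"
Shift: 23
Each letter → (letter + shift) mod 26:
  'c' (2) + 23 = 25 → 'z'
  'o' (14) + 23 = 11 → 'l'
  'u' (20) + 23 = 17 → 'r'
  'n' (13) + 23 = 10 → 'k'
  't' (19) + 23 = 16 → 'q'
Result = "zlrkq"


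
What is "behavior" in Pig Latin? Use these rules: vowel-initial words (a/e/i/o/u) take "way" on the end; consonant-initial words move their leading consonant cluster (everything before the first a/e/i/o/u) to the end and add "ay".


Word: "behavior"
Starts with consonant(s) → move to end, add 'ay'
Consonant cluster: "b"
Pig Latin = "ehaviorbay"


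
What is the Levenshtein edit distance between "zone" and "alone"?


Word 1: "zone" (length 4)
Word 2: "alone" (length 5)
One optimal edit sequence (insert/delete/substitute each cost 1):
  1. insert 'a'  (+1)
  2. substitute 'z' -> 'l'  (+1)
  3. keep 'o'
  4. keep 'n'
  5. keep 'e'
Total edit operations: 2
Edit distance = 2


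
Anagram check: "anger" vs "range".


Word 1: "anger" → sorted: aegnr
Word 2: "range" → sorted: aegnr
Same letters? aegnr == aegnr
Anagram = Yes


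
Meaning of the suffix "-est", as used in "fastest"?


Suffix: -est
Example: fastest = fast + -est
Meaning = most


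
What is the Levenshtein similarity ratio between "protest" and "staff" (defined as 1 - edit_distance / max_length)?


Word 1: "protest" (length 7)
Word 2: "staff" (length 5)
One optimal edit sequence:
  1. delete 'p'  (+1)
  2. delete 'r'  (+1)
  3. substitute 'o' -> 's'  (+1)
  4. keep 't'
  5. substitute 'e' -> 'a'  (+1)
  6. substitute 's' -> 'f'  (+1)
  7. substitute 't' -> 'f'  (+1)
Edit distance = 6
Max length = max(7, 5) = 7
Similarity = 1 - 6/7
= 0.1429


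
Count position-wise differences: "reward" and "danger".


Comparing character by character (same length = 6):
  Pos 0: 'r' vs 'd' !=
  Pos 1: 'e' vs 'a' !=
  Pos 2: 'w' vs 'n' !=
  Pos 3: 'a' vs 'g' !=
  Pos 4: 'r' vs 'e' !=
  Pos 5: 'd' vs 'r' !=
Hamming distance = 6


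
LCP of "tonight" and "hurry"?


Word 1: "tonight"
Word 2: "hurry"
Comparing from start:
  Pos 0: 't' != 'h' (stop)
LCP = "" (length 0)


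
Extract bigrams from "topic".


Word: "topic" (length 5)
Number of bigrams = 5 - 2 + 1 = 4
  Position 0: "to"
  Position 1: "op"
  Position 2: "pi"
  Position 3: "ic"
Bigrams = "to", "op", "pi", "ic"


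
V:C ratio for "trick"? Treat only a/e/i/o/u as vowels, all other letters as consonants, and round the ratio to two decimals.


Word: "trick"
Vowels (a,e,i,o,u): 1
Consonants: 4
Ratio = 1/4
= 0.25


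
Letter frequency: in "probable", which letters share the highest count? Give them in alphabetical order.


Word: "probable"
Letter counts:
  'a': 1
  'b': 2
  'e': 1
  'l': 1
  'o': 1
  'p': 1
  'r': 1
Maximum count = 2
Most frequent = 'b' (2 times each)


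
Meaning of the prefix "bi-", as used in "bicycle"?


Prefix: bi-
Example: bicycle (bi- + cycle)
Meaning = two


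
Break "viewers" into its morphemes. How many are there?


Word: "viewers"
Morphemes: view | -er | -s
Each morpheme carries meaning
= 3 morphemes


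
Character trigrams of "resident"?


Word: "resident" (length 8)
Number of trigrams = 8 - 3 + 1 = 6
  Position 0: "res"
  Position 1: "esi"
  Position 2: "sid"
  Position 3: "ide"
  Position 4: "den"
  Position 5: "ent"
Trigrams = "res", "esi", "sid", "ide", "den", "ent"


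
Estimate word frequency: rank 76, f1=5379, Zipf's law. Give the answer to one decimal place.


Zipf's law: f(r) = f(1) / r
f(1) = 5379
f(76) = 5379 / 76
= 70.8 occurrences


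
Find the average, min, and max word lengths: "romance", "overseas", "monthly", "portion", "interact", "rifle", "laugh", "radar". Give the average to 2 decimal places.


Lengths: "romance"=7, "overseas"=8, "monthly"=7, "portion"=7, "interact"=8, "rifle"=5, "laugh"=5, "radar"=5
Sum = 52, Count = 8
Average = 52/8 = 6.50
= avg=6.50, min=5, max=8


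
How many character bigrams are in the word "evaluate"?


Word: "evaluate" (length 8)
Number of 2-grams = length - 2 + 1 = 8 - 2 + 1
= 7


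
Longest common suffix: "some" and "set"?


Word 1: "some"
Word 2: "set"
Comparing from end:
  Pos -1: 'e' != 't' (stop)
LCS = "" (length 0)


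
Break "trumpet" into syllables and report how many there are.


Word: "trumpet"
Syllable breakdown: trum-pet
Counting: 2 parts
= 2 syllables


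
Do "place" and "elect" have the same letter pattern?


Pattern of "place": [0, 1, 2, 3, 4]
Pattern of "elect": [0, 1, 0, 2, 3]
Patterns do not match
Same pattern = No


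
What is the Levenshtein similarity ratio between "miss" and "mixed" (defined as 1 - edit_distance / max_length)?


Word 1: "miss" (length 4)
Word 2: "mixed" (length 5)
One optimal edit sequence:
  1. keep 'm'
  2. keep 'i'
  3. insert 'x'  (+1)
  4. substitute 's' -> 'e'  (+1)
  5. substitute 's' -> 'd'  (+1)
Edit distance = 3
Max length = max(4, 5) = 5
Similarity = 1 - 3/5
= 0.4000


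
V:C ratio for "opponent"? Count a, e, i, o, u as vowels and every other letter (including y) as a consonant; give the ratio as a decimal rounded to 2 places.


Word: "opponent"
Vowels (a,e,i,o,u): 3
Consonants: 5
Ratio = 3/5
= 0.60


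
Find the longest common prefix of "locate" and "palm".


Word 1: "locate"
Word 2: "palm"
Comparing from start:
  Pos 0: 'l' != 'p' (stop)
LCP = "" (length 0)


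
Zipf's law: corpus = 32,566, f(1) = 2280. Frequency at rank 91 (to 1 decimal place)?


Zipf's law: f(r) = f(1) / r
f(1) = 2280
f(91) = 2280 / 91
= 25.1 occurrences


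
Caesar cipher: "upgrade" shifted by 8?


Word: "upgrade"
Shift: 8
Each letter → (letter + shift) mod 26:
  'u' (20) + 8 = 2 → 'c'
  'p' (15) + 8 = 23 → 'x'
  'g' (6) + 8 = 14 → 'o'
  'r' (17) + 8 = 25 → 'z'
  'a' (0) + 8 = 8 → 'i'
  'd' (3) + 8 = 11 → 'l'
  'e' (4) + 8 = 12 → 'm'
Result = "cxozilm"


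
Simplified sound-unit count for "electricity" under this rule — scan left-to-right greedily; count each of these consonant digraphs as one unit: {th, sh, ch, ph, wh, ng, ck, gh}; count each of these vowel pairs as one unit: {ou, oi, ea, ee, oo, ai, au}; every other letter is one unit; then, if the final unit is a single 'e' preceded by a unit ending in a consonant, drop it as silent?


Word: "electricity" (11 letters)
Left-to-right scan:
  (1) 'e' (letter)
  (2) 'l' (letter)
  (3) 'e' (letter)
  (4) 'c' (letter)
  (5) 't' (letter)
  (6) 'r' (letter)
  (7) 'i' (letter)
  (8) 'c' (letter)
  (9) 'i' (letter)
  (10) 't' (letter)
  (11) 'y' (letter)
Units from scan: 11
Sound units = 11 units


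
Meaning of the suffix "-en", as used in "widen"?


Suffix: -en
As in: widen -> wide + -en, with a spelling change
Meaning = to make / become


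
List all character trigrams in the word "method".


Word: "method" (length 6)
Number of trigrams = 6 - 3 + 1 = 4
  Position 0: "met"
  Position 1: "eth"
  Position 2: "tho"
  Position 3: "hod"
Trigrams = "met", "eth", "tho", "hod"


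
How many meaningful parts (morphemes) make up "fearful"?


Word: "fearful"
Morphemes: fear + -ful
Each morpheme carries meaning
= 2 morphemes


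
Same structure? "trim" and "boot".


Pattern of "trim": [0, 1, 2, 3]
Pattern of "boot": [0, 1, 1, 2]
Patterns do not match
Same pattern = No


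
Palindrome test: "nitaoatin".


Word: "nitaoatin"
Reversed: "nitaoatin"
Forward == Backward? nitaoatin == nitaoatin
Palindrome = Yes


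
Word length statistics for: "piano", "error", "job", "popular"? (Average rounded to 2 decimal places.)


Lengths: "piano"=5, "error"=5, "job"=3, "popular"=7
Sum = 20, Count = 4
Average = 20/4 = 5.00
= avg=5.00, min=3, max=7


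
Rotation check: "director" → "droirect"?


Word: "director", Candidate: "droirect"
Method: check if candidate is substring of word+word
"directordirector" contains "droirect"? No
Is rotation = No


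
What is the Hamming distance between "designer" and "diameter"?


Comparing character by character (same length = 8):
  Pos 0: 'd' vs 'd' =
  Pos 1: 'e' vs 'i' !=
  Pos 2: 's' vs 'a' !=
  Pos 3: 'i' vs 'm' !=
  Pos 4: 'g' vs 'e' !=
  Pos 5: 'n' vs 't' !=
  Pos 6: 'e' vs 'e' =
  Pos 7: 'r' vs 'r' =
Hamming distance = 5


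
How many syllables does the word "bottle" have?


Word: "bottle"
Syllable breakdown: bot | tle
Counting: 2 parts
= 2 syllables


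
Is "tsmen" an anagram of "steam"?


Word 1: "steam" → sorted: aemst
Word 2: "tsmen" → sorted: emnst
Same letters? aemst != emnst
Anagram = No


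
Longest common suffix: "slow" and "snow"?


Word 1: "slow"
Word 2: "snow"
Comparing from end:
  Pos -1: 'w' == 'w'
  Pos -2: 'o' == 'o'
  Pos -3: 'l' != 'n' (stop)
LCS = "ow" (length 2)


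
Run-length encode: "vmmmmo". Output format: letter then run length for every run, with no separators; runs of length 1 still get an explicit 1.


String: "vmmmmo"
Scanning for consecutive runs:
  'v' x 1
  'm' x 4
  'o' x 1
RLE = "v1m4o1"


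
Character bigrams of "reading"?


Word: "reading" (length 7)
Number of bigrams = 7 - 2 + 1 = 6
  Position 0: "re"
  Position 1: "ea"
  Position 2: "ad"
  Position 3: "di"
  Position 4: "in"
  Position 5: "ng"
Bigrams = "re", "ea", "ad", "di", "in", "ng"


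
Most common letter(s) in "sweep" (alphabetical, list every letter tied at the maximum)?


Word: "sweep"
Letter counts:
  'e': 2
  'p': 1
  's': 1
  'w': 1
Maximum count = 2
Most frequent = 'e' (2 times each)


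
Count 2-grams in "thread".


Word: "thread" (length 6)
Number of 2-grams = length - 2 + 1 = 6 - 2 + 1
= 5


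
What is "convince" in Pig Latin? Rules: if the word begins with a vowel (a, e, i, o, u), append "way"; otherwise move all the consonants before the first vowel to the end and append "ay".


Word: "convince"
Starts with consonant(s) → move to end, add 'ay'
Consonant cluster: "c"
Pig Latin = "onvincecay"


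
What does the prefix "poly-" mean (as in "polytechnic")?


Prefix: poly-
As in: polytechnic -> poly- + technic
Meaning = many


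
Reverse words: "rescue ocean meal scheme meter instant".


Original: "rescue ocean meal scheme meter instant"
Words (1..n): rescue | ocean | meal | scheme | meter | instant
Reversed (n..1): instant | meter | scheme | meal | ocean | rescue
Result = "instant meter scheme meal ocean rescue"


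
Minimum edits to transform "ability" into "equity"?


Word 1: "ability" (length 7)
Word 2: "equity" (length 6)
One optimal edit sequence (insert/delete/substitute each cost 1):
  1. delete 'a'  (+1)
  2. substitute 'b' -> 'e'  (+1)
  3. substitute 'i' -> 'q'  (+1)
  4. substitute 'l' -> 'u'  (+1)
  5. keep 'i'
  6. keep 't'
  7. keep 'y'
Total edit operations: 4
Edit distance = 4


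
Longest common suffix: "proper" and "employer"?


Word 1: "proper"
Word 2: "employer"
Comparing from end:
  Pos -1: 'r' == 'r'
  Pos -2: 'e' == 'e'
  Pos -3: 'p' != 'y' (stop)
LCS = "er" (length 2)


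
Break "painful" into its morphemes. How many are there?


Word: "painful"
Morphemes: pain | -ful
Each morpheme carries meaning
= 2 morphemes


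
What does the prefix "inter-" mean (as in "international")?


Prefix: inter-
Example: international = inter- + national
Meaning = between


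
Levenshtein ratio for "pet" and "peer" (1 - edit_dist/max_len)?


Word 1: "pet" (length 3)
Word 2: "peer" (length 4)
One optimal edit sequence:
  1. keep 'p'
  2. insert 'e'  (+1)
  3. keep 'e'
  4. substitute 't' -> 'r'  (+1)
Edit distance = 2
Max length = max(3, 4) = 4
Similarity = 1 - 2/4
= 0.5000


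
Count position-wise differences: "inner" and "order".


Comparing character by character (same length = 5):
  Pos 0: 'i' vs 'o' !=
  Pos 1: 'n' vs 'r' !=
  Pos 2: 'n' vs 'd' !=
  Pos 3: 'e' vs 'e' =
  Pos 4: 'r' vs 'r' =
Hamming distance = 3


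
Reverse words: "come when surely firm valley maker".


Original: "come when surely firm valley maker"
Words (1..n): come | when | surely | firm | valley | maker
Reversed (n..1): maker | valley | firm | surely | when | come
Result = "maker valley firm surely when come"


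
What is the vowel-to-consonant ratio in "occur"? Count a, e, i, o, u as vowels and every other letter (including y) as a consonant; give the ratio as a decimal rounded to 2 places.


Word: "occur"
Vowels (a,e,i,o,u): 2
Consonants: 3
Ratio = 2/3
= 0.67


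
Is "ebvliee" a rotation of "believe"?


Word: "believe", Candidate: "ebvliee"
Method: check if candidate is substring of word+word
"believebelieve" contains "ebvliee"? No
Is rotation = No


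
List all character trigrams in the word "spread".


Word: "spread" (length 6)
Number of trigrams = 6 - 3 + 1 = 4
  Position 0: "spr"
  Position 1: "pre"
  Position 2: "rea"
  Position 3: "ead"
Trigrams = "spr", "pre", "rea", "ead"


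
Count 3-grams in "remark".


Word: "remark" (length 6)
Number of 3-grams = length - 3 + 1 = 6 - 3 + 1
= 4


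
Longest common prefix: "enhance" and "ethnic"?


Word 1: "enhance"
Word 2: "ethnic"
Comparing from start:
  Pos 0: 'e' == 'e'
  Pos 1: 'n' != 't' (stop)
LCP = "e" (length 1)


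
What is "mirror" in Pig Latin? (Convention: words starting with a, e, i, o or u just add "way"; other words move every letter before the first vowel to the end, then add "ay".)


Word: "mirror"
Starts with consonant(s) → move to end, add 'ay'
Consonant cluster: "m"
Pig Latin = "irrormay"


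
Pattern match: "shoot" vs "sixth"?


Pattern of "shoot": [0, 1, 2, 2, 3]
Pattern of "sixth": [0, 1, 2, 3, 4]
Patterns do not match
Same pattern = No


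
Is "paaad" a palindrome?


Word: "paaad"
Reversed: "daaap"
Forward == Backward? paaad != daaap
Palindrome = No


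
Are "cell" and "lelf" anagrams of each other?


Word 1: "cell" → sorted: cell
Word 2: "lelf" → sorted: efll
Same letters? cell != efll
Anagram = No


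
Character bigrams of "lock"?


Word: "lock" (length 4)
Number of bigrams = 4 - 2 + 1 = 3
  Position 0: "lo"
  Position 1: "oc"
  Position 2: "ck"
Bigrams = "lo", "oc", "ck"


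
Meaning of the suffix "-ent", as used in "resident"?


Suffix: -ent
Example: resident = reside + -ent, with a spelling change
Meaning = one who / that which


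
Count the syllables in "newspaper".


Word: "newspaper"
Syllable breakdown: news | pa | per
Counting: 3 parts
= 3 syllables


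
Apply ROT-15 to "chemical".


Word: "chemical"
Shift: 15
Each letter → (letter + shift) mod 26:
  'c' (2) + 15 = 17 → 'r'
  'h' (7) + 15 = 22 → 'w'
  'e' (4) + 15 = 19 → 't'
  'm' (12) + 15 = 1 → 'b'
  'i' (8) + 15 = 23 → 'x'
  'c' (2) + 15 = 17 → 'r'
  'a' (0) + 15 = 15 → 'p'
  'l' (11) + 15 = 0 → 'a'
Result = "rwtbxrpa"


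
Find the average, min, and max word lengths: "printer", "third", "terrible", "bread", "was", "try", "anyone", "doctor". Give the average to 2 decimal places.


Lengths: "printer"=7, "third"=5, "terrible"=8, "bread"=5, "was"=3, "try"=3, "anyone"=6, "doctor"=6
Sum = 43, Count = 8
Average = 43/8 = 5.38
= avg=5.38, min=3, max=8


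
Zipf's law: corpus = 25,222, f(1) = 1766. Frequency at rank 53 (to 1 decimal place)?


Zipf's law: f(r) = f(1) / r
f(1) = 1766
f(53) = 1766 / 53
= 33.3 occurrences


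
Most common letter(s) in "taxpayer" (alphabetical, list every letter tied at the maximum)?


Word: "taxpayer"
Letter counts:
  'a': 2
  'e': 1
  'p': 1
  'r': 1
  't': 1
  'x': 1
  'y': 1
Maximum count = 2
Most frequent = 'a' (2 times each)


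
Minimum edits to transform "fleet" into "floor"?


Word 1: "fleet" (length 5)
Word 2: "floor" (length 5)
One optimal edit sequence (insert/delete/substitute each cost 1):
  1. keep 'f'
  2. keep 'l'
  3. substitute 'e' -> 'o'  (+1)
  4. substitute 'e' -> 'o'  (+1)
  5. substitute 't' -> 'r'  (+1)
Total edit operations: 3
Edit distance = 3


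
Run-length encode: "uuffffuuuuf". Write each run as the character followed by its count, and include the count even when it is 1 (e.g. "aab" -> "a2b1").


String: "uuffffuuuuf"
Scanning for consecutive runs:
  'u' x 2
  'f' x 4
  'u' x 4
  'f' x 1
RLE = "u2f4u4f1"


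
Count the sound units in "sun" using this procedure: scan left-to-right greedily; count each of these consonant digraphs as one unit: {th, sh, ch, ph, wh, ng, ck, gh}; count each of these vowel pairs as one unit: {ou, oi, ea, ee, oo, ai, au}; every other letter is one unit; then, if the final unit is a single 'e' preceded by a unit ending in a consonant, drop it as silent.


Word: "sun" (3 letters)
Left-to-right scan:
  1. 's' (letter)
  2. 'u' (letter)
  3. 'n' (letter)
Units from scan: 3
Sound units = 3 units


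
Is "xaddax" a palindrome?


Word: "xaddax"
Reversed: "xaddax"
Forward == Backward? xaddax == xaddax
Palindrome = Yes


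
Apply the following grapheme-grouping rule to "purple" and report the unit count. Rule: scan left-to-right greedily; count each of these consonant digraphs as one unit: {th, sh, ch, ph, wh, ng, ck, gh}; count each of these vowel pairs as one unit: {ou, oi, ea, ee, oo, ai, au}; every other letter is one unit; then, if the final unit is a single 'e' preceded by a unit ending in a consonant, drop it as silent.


Word: "purple" (6 letters)
Left-to-right scan:
  1. 'p' (letter)
  2. 'u' (letter)
  3. 'r' (letter)
  4. 'p' (letter)
  5. 'l' (letter)
  6. 'e' (letter)
Units from scan: 6
Final unit is 'e' after a consonant -> drop as silent (-1)
Sound units = 5 units


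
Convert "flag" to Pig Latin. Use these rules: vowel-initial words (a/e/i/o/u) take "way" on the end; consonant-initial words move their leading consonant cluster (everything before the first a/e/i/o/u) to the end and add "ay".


Word: "flag"
Starts with consonant(s) → move to end, add 'ay'
Consonant cluster: "fl"
Pig Latin = "agflay"


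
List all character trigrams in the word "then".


Word: "then" (length 4)
Number of trigrams = 4 - 3 + 1 = 2
  Position 0: "the"
  Position 1: "hen"
Trigrams = "the", "hen"


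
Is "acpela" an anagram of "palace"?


Word 1: "palace" → sorted: aacelp
Word 2: "acpela" → sorted: aacelp
Same letters? aacelp == aacelp
Anagram = Yes


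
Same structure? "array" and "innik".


Pattern of "array": [0, 1, 1, 0, 2]
Pattern of "innik": [0, 1, 1, 0, 2]
Patterns match
Same pattern = Yes


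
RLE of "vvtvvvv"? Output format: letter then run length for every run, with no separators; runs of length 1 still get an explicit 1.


String: "vvtvvvv"
Scanning for consecutive runs:
  'v' x 2
  't' x 1
  'v' x 4
RLE = "v2t1v4"


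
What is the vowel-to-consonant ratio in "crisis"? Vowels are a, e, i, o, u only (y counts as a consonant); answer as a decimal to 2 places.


Word: "crisis"
Vowels (a,e,i,o,u): 2
Consonants: 4
Ratio = 2/4
= 0.50


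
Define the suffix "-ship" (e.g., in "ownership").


Suffix: -ship
As in: ownership -> owner + -ship
Meaning = state / position


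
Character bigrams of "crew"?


Word: "crew" (length 4)
Number of bigrams = 4 - 2 + 1 = 3
  Position 0: "cr"
  Position 1: "re"
  Position 2: "ew"
Bigrams = "cr", "re", "ew"


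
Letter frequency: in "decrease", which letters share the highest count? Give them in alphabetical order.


Word: "decrease"
Letter counts:
  'a': 1
  'c': 1
  'd': 1
  'e': 3
  'r': 1
  's': 1
Maximum count = 3
Most frequent = 'e' (3 times each)


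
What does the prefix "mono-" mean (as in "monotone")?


Prefix: mono-
Example: monotone = mono- + tone
Meaning = one


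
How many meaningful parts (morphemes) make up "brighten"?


Word: "brighten"
Morphemes: bright | -en
Each morpheme carries meaning
= 2 morphemes


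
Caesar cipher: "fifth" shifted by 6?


Word: "fifth"
Shift: 6
Each letter → (letter + shift) mod 26:
  'f' (5) + 6 = 11 → 'l'
  'i' (8) + 6 = 14 → 'o'
  'f' (5) + 6 = 11 → 'l'
  't' (19) + 6 = 25 → 'z'
  'h' (7) + 6 = 13 → 'n'
Result = "lolzn"


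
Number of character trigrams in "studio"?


Word: "studio" (length 6)
Number of 3-grams = length - 3 + 1 = 6 - 3 + 1
= 4


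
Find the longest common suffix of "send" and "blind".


Word 1: "send"
Word 2: "blind"
Comparing from end:
  Pos -1: 'd' == 'd'
  Pos -2: 'n' == 'n'
  Pos -3: 'e' != 'i' (stop)
LCS = "nd" (length 2)


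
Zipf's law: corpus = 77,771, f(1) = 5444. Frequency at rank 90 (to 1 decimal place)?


Zipf's law: f(r) = f(1) / r
f(1) = 5444
f(90) = 5444 / 90
= 60.5 occurrences


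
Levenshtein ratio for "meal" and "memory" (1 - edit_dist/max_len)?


Word 1: "meal" (length 4)
Word 2: "memory" (length 6)
One optimal edit sequence:
  1. keep 'm'
  2. keep 'e'
  3. insert 'm'  (+1)
  4. insert 'o'  (+1)
  5. substitute 'a' -> 'r'  (+1)
  6. substitute 'l' -> 'y'  (+1)
Edit distance = 4
Max length = max(4, 6) = 6
Similarity = 1 - 4/6
= 0.3333


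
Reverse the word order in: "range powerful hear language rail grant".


Original: "range powerful hear language rail grant"
Words (1..n): range | powerful | hear | language | rail | grant
Reversed (n..1): grant | rail | language | hear | powerful | range
Result = "grant rail language hear powerful range"


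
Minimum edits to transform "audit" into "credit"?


Word 1: "audit" (length 5)
Word 2: "credit" (length 6)
One optimal edit sequence (insert/delete/substitute each cost 1):
  1. insert 'c'  (+1)
  2. substitute 'a' -> 'r'  (+1)
  3. substitute 'u' -> 'e'  (+1)
  4. keep 'd'
  5. keep 'i'
  6. keep 't'
Total edit operations: 3
Edit distance = 3


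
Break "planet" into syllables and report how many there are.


Word: "planet"
Syllable breakdown: plan · et
Counting: 2 parts
= 2 syllables


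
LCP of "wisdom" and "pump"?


Word 1: "wisdom"
Word 2: "pump"
Comparing from start:
  Pos 0: 'w' != 'p' (stop)
LCP = "" (length 0)


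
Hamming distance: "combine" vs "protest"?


Comparing character by character (same length = 7):
  Pos 0: 'c' vs 'p' !=
  Pos 1: 'o' vs 'r' !=
  Pos 2: 'm' vs 'o' !=
  Pos 3: 'b' vs 't' !=
  Pos 4: 'i' vs 'e' !=
  Pos 5: 'n' vs 's' !=
  Pos 6: 'e' vs 't' !=
Hamming distance = 7


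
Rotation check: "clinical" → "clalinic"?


Word: "clinical", Candidate: "clalinic"
Method: check if candidate is substring of word+word
"clinicalclinical" contains "clalinic"? No
Is rotation = No


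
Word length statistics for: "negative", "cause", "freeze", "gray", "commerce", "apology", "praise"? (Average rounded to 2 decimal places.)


Lengths: "negative"=8, "cause"=5, "freeze"=6, "gray"=4, "commerce"=8, "apology"=7, "praise"=6
Sum = 44, Count = 7
Average = 44/7 = 6.29
= avg=6.29, min=4, max=8


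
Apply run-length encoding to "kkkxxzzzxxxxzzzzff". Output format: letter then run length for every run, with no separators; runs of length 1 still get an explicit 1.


String: "kkkxxzzzxxxxzzzzff"
Scanning for consecutive runs:
  'k' x 3
  'x' x 2
  'z' x 3
  'x' x 4
  'z' x 4
  'f' x 2
RLE = "k3x2z3x4z4f2"


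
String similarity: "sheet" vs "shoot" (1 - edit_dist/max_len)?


Word 1: "sheet" (length 5)
Word 2: "shoot" (length 5)
One optimal edit sequence:
  1. keep 's'
  2. keep 'h'
  3. substitute 'e' -> 'o'  (+1)
  4. substitute 'e' -> 'o'  (+1)
  5. keep 't'
Edit distance = 2
Max length = max(5, 5) = 5
Similarity = 1 - 2/5
= 0.6000


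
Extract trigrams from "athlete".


Word: "athlete" (length 7)
Number of trigrams = 7 - 3 + 1 = 5
  Position 0: "ath"
  Position 1: "thl"
  Position 2: "hle"
  Position 3: "let"
  Position 4: "ete"
Trigrams = "ath", "thl", "hle", "let", "ete"


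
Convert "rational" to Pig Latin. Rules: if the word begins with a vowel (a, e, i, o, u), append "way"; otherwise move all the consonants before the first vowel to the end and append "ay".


Word: "rational"
Starts with consonant(s) → move to end, add 'ay'
Consonant cluster: "r"
Pig Latin = "ationalray"


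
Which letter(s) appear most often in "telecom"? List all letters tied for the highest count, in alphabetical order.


Word: "telecom"
Letter counts:
  'c': 1
  'e': 2
  'l': 1
  'm': 1
  'o': 1
  't': 1
Maximum count = 2
Most frequent = 'e' (2 times each)


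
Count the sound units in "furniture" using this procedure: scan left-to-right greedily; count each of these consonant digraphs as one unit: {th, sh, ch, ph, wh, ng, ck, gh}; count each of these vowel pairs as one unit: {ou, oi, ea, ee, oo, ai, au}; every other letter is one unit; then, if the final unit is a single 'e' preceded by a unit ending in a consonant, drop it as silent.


Word: "furniture" (9 letters)
Left-to-right scan:
  (1) 'f' (letter)
  (2) 'u' (letter)
  (3) 'r' (letter)
  (4) 'n' (letter)
  (5) 'i' (letter)
  (6) 't' (letter)
  (7) 'u' (letter)
  (8) 'r' (letter)
  (9) 'e' (letter)
Units from scan: 9
Final unit is 'e' after a consonant -> drop as silent (-1)
Sound units = 8 units


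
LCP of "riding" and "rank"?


Word 1: "riding"
Word 2: "rank"
Comparing from start:
  Pos 0: 'r' == 'r'
  Pos 1: 'i' != 'a' (stop)
LCP = "r" (length 1)


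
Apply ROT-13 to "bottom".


Word: "bottom"
Shift: 13
Each letter → (letter + shift) mod 26:
  'b' (1) + 13 = 14 → 'o'
  'o' (14) + 13 = 1 → 'b'
  't' (19) + 13 = 6 → 'g'
  't' (19) + 13 = 6 → 'g'
  'o' (14) + 13 = 1 → 'b'
  'm' (12) + 13 = 25 → 'z'
Result = "obggbz"


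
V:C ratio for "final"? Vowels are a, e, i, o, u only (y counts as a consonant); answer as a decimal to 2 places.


Word: "final"
Vowels (a,e,i,o,u): 2
Consonants: 3
Ratio = 2/3
= 0.67


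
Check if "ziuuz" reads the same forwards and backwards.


Word: "ziuuz"
Reversed: "zuuiz"
Forward == Backward? ziuuz != zuuiz
Palindrome = No


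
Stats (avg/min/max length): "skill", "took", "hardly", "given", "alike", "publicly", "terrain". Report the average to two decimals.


Lengths: "skill"=5, "took"=4, "hardly"=6, "given"=5, "alike"=5, "publicly"=8, "terrain"=7
Sum = 40, Count = 7
Average = 40/7 = 5.71
= avg=5.71, min=4, max=8


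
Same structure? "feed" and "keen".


Pattern of "feed": [0, 1, 1, 2]
Pattern of "keen": [0, 1, 1, 2]
Patterns match
Same pattern = Yes


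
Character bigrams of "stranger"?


Word: "stranger" (length 8)
Number of bigrams = 8 - 2 + 1 = 7
  Position 0: "st"
  Position 1: "tr"
  Position 2: "ra"
  Position 3: "an"
  Position 4: "ng"
  Position 5: "ge"
  Position 6: "er"
Bigrams = "st", "tr", "ra", "an", "ng", "ge", "er"


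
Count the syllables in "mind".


Word: "mind"
Syllable breakdown: mind
Counting: 1 part
= 1 syllable


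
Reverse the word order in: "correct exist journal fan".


Original: "correct exist journal fan"
Words (1..n): correct | exist | journal | fan
Reversed (n..1): fan | journal | exist | correct
Result = "fan journal exist correct"


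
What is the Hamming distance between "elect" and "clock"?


Comparing character by character (same length = 5):
  Pos 0: 'e' vs 'c' !=
  Pos 1: 'l' vs 'l' =
  Pos 2: 'e' vs 'o' !=
  Pos 3: 'c' vs 'c' =
  Pos 4: 't' vs 'k' !=
Hamming distance = 3


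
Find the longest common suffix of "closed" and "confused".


Word 1: "closed"
Word 2: "confused"
Comparing from end:
  Pos -1: 'd' == 'd'
  Pos -2: 'e' == 'e'
  Pos -3: 's' == 's'
  Pos -4: 'o' != 'u' (stop)
LCS = "sed" (length 3)


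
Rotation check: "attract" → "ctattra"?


Word: "attract", Candidate: "ctattra"
Method: check if candidate is substring of word+word
"attractattract" contains "ctattra"? Yes
Is rotation = Yes


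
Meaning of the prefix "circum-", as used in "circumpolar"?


Prefix: circum-
As in: circumpolar -> circum- + polar
Meaning = around


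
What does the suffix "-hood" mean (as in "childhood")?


Suffix: -hood
Example: childhood = child + -hood
Meaning = state / condition


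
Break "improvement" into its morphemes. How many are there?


Word: "improvement"
Morphemes: improve | -ment
Each morpheme carries meaning
= 2 morphemes


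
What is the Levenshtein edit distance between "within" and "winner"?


Word 1: "within" (length 6)
Word 2: "winner" (length 6)
One optimal edit sequence (insert/delete/substitute each cost 1):
  1. keep 'w'
  2. keep 'i'
  3. substitute 't' -> 'n'  (+1)
  4. substitute 'h' -> 'n'  (+1)
  5. substitute 'i' -> 'e'  (+1)
  6. substitute 'n' -> 'r'  (+1)
Total edit operations: 4
Edit distance = 4


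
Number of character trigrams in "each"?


Word: "each" (length 4)
Number of 3-grams = length - 3 + 1 = 4 - 3 + 1
= 2


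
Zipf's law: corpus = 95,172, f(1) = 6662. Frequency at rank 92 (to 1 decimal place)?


Zipf's law: f(r) = f(1) / r
f(1) = 6662
f(92) = 6662 / 92
= 72.4 occurrences


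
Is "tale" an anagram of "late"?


Word 1: "late" → sorted: aelt
Word 2: "tale" → sorted: aelt
Same letters? aelt == aelt
Anagram = Yes


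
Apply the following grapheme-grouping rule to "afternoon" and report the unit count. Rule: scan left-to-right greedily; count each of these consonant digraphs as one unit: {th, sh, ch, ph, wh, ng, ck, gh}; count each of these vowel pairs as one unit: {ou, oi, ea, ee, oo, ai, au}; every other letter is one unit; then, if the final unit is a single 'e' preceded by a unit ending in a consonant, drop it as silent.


Word: "afternoon" (9 letters)
Left-to-right scan:
  (1) 'a' (letter)
  (2) 'f' (letter)
  (3) 't' (letter)
  (4) 'e' (letter)
  (5) 'r' (letter)
  (6) 'n' (letter)
  (7) 'oo' (vowel-pair)
  (8) 'n' (letter)
Units from scan: 8
Sound units = 8 units
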